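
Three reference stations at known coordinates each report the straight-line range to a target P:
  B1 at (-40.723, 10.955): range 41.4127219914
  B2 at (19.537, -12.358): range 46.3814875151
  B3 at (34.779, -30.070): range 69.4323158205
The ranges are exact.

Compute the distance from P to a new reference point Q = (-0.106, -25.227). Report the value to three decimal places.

eq1: (x + 40.723)² + (y − 10.955)² = 41.4127219914²
eq2: (x − 19.537)² + (y + 12.358)² = 46.3814875151²
eq3: (x − 34.779)² + (y + 30.070)² = 69.4323158205²
eq2−eq3, eq2−eq1 (x²,y² cancel):
  30.484·x − 35.424·y = -1090.234888
  -120.520·x + 46.626·y = 1680.189062
det = 30.484·46.626 − -35.424·-120.520 = -2847.953496
x = (-1090.234888·46.626 − -35.424·1680.189062) / -2847.953496 = -3.049813
y = (30.484·1680.189062 − -1090.234888·-120.520) / -2847.953496 = 28.152224
|P − Q| = √((-3.049813 − -0.106)² + (28.152224 − -25.227)²) = 53.460337

53.460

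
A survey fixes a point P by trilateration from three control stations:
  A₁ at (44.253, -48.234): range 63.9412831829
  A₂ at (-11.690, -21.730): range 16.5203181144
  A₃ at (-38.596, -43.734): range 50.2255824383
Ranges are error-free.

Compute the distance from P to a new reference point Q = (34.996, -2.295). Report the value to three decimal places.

39.755

eq1: (x − 44.253)² + (y + 48.234)² = 63.9412831829²
eq2: (x + 11.690)² + (y + 21.730)² = 16.5203181144²
eq3: (x + 38.596)² + (y + 43.734)² = 50.2255824383²
eq2−eq3, eq2−eq1 (x²,y² cancel):
  -53.812·x − 44.008·y = 543.776751
  111.886·x − 53.008·y = -139.569019
det = -53.812·-53.008 − -44.008·111.886 = 7776.345584
x = (543.776751·-53.008 − -44.008·-139.569019) / 7776.345584 = -4.496543
y = (-53.812·-139.569019 − 543.776751·111.886) / 7776.345584 = -6.858044
|P − Q| = √((-4.496543 − 34.996)² + (-6.858044 − -2.295)²) = 39.755280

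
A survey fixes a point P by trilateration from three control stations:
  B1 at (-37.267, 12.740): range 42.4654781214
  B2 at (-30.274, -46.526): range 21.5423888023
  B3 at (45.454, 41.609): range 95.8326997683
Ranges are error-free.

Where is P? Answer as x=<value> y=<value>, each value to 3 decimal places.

x=-21.693 y=-26.766

eq1: (x + 37.267)² + (y − 12.740)² = 42.4654781214²
eq2: (x + 30.274)² + (y + 46.526)² = 21.5423888023²
eq3: (x − 45.454)² + (y − 41.609)² = 95.8326997683²
eq2−eq3, eq2−eq1 (x²,y² cancel):
  151.456·x + 176.270·y = -8003.640585
  -13.986·x + 118.532·y = -2869.289180
det = 151.456·118.532 − 176.270·-13.986 = 20417.694812
x = (-8003.640585·118.532 − 176.270·-2869.289180) / 20417.694812 = -21.692847
y = (151.456·-2869.289180 − -8003.640585·-13.986) / 20417.694812 = -26.766488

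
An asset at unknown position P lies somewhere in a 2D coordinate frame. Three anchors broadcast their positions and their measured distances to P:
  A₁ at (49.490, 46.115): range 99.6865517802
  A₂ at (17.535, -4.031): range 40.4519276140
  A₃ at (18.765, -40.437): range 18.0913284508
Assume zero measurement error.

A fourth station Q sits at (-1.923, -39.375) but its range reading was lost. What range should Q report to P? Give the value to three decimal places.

2.967

eq1: (x − 49.490)² + (y − 46.115)² = 99.6865517802²
eq2: (x − 17.535)² + (y + 4.031)² = 40.4519276140²
eq3: (x − 18.765)² + (y + 40.437)² = 18.0913284508²
eq3−eq2, eq3−eq1 (x²,y² cancel):
  -2.460·x + 72.812·y = -2972.613291
  61.450·x + 173.104·y = -7021.535310
det = -2.460·173.104 − 72.812·61.450 = -4900.133240
x = (-2972.613291·173.104 − 72.812·-7021.535310) / -4900.133240 = 0.677374
y = (-2.460·-7021.535310 − -2972.613291·61.450) / -4900.133240 = -40.802985
|P − Q| = √((0.677374 − -1.923)² + (-40.802985 − -39.375)²) = 2.966662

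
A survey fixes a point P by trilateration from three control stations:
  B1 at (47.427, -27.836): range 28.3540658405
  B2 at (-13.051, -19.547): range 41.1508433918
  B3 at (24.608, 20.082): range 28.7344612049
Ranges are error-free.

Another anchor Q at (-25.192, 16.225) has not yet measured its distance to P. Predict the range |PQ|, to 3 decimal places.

eq1: (x − 47.427)² + (y + 27.836)² = 28.3540658405²
eq2: (x + 13.051)² + (y + 19.547)² = 41.1508433918²
eq3: (x − 24.608)² + (y − 20.082)² = 28.7344612049²
eq1−eq2, eq1−eq3 (x²,y² cancel):
  -120.956·x + 16.578·y = -3361.188277
  -45.638·x + 95.836·y = -2037.039048
det = -120.956·95.836 − 16.578·-45.638 = -10835.352452
x = (-3361.188277·95.836 − 16.578·-2037.039048) / -10835.352452 = 26.612222
y = (-120.956·-2037.039048 − -3361.188277·-45.638) / -10835.352452 = -8.582479
|P − Q| = √((26.612222 − -25.192)² + (-8.582479 − 16.225)²) = 57.437692

57.438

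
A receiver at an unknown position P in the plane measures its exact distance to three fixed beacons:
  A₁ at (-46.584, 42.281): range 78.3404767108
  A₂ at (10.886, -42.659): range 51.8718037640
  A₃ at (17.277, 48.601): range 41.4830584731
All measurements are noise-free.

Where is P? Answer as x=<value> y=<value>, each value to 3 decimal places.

x=23.668 y=7.613

eq1: (x + 46.584)² + (y − 42.281)² = 78.3404767108²
eq2: (x − 10.886)² + (y + 42.659)² = 51.8718037640²
eq3: (x − 17.277)² + (y − 48.601)² = 41.4830584731²
eq1−eq3, eq1−eq2 (x²,y² cancel):
  127.722·x + 12.640·y = 3119.186064
  114.940·x − 169.880·y = 1427.089526
det = 127.722·-169.880 − 12.640·114.940 = -23150.254960
x = (3119.186064·-169.880 − 12.640·1427.089526) / -23150.254960 = 23.668238
y = (127.722·1427.089526 − 3119.186064·114.940) / -23150.254960 = 7.613243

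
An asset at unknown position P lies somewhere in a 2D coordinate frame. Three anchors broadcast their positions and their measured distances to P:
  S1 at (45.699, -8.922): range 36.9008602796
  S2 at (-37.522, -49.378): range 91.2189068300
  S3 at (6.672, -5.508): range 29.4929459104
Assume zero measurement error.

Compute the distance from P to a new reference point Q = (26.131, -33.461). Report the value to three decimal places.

eq1: (x − 45.699)² + (y + 8.922)² = 36.9008602796²
eq2: (x + 37.522)² + (y + 49.378)² = 91.2189068300²
eq3: (x − 6.672)² + (y + 5.508)² = 29.4929459104²
eq1−eq3, eq1−eq2 (x²,y² cancel):
  -78.054·x + 6.828·y = -1601.307406
  -166.442·x − 80.912·y = -5281.128791
det = -78.054·-80.912 − 6.828·-166.442 = 7451.971224
x = (-1601.307406·-80.912 − 6.828·-5281.128791) / 7451.971224 = 22.225600
y = (-78.054·-5281.128791 − -1601.307406·-166.442) / 7451.971224 = 19.550320
|P − Q| = √((22.225600 − 26.131)² + (19.550320 − -33.461)²) = 53.154982

53.155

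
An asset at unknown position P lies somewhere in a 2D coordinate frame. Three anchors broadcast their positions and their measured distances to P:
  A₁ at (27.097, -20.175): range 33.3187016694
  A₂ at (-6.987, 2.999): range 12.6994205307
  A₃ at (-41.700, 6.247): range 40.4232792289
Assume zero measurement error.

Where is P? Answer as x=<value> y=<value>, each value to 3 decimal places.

eq1: (x − 27.097)² + (y + 20.175)² = 33.3187016694²
eq2: (x + 6.987)² + (y − 2.999)² = 12.6994205307²
eq3: (x + 41.700)² + (y − 6.247)² = 40.4232792289²
eq3−eq2, eq3−eq1 (x²,y² cancel):
  69.426·x − 6.496·y = -247.336617
  137.594·x − 52.844·y = -112.731352
det = 69.426·-52.844 − -6.496·137.594 = -2774.936920
x = (-247.336617·-52.844 − -6.496·-112.731352) / -2774.936920 = -4.446210
y = (69.426·-112.731352 − -247.336617·137.594) / -2774.936920 = -9.443655

x=-4.446 y=-9.444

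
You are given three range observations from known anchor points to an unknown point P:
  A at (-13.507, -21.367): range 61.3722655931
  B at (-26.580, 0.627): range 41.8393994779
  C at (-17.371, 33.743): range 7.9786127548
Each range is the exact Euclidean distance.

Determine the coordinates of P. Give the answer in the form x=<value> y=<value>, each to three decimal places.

x=-12.415 y=39.996

eq1: (x + 13.507)² + (y + 21.367)² = 61.3722655931²
eq2: (x + 26.580)² + (y − 0.627)² = 41.8393994779²
eq3: (x + 17.371)² + (y − 33.743)² = 7.9786127548²
eq2−eq3, eq2−eq1 (x²,y² cancel):
  18.418·x + 66.232·y = 2420.329248
  26.146·x − 43.988·y = -2083.921426
det = 18.418·-43.988 − 66.232·26.146 = -2541.872856
x = (2420.329248·-43.988 − 66.232·-2083.921426) / -2541.872856 = -12.414799
y = (18.418·-2083.921426 − 2420.329248·26.146) / -2541.872856 = 39.995546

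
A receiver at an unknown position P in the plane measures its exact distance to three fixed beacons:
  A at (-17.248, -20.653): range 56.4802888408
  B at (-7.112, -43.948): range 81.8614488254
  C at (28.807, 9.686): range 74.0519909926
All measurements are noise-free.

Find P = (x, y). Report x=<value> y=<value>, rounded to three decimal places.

eq1: (x + 17.248)² + (y + 20.653)² = 56.4802888408²
eq2: (x + 7.112)² + (y + 43.948)² = 81.8614488254²
eq3: (x − 28.807)² + (y − 9.686)² = 74.0519909926²
eq2−eq3, eq2−eq1 (x²,y² cancel):
  71.838·x + 107.268·y = 159.254031
  -20.272·x + 46.590·y = 2253.306441
det = 71.838·46.590 − 107.268·-20.272 = 5521.469316
x = (159.254031·46.590 − 107.268·2253.306441) / 5521.469316 = -42.432189
y = (71.838·2253.306441 − 159.254031·-20.272) / 5521.469316 = 29.901719

x=-42.432 y=29.902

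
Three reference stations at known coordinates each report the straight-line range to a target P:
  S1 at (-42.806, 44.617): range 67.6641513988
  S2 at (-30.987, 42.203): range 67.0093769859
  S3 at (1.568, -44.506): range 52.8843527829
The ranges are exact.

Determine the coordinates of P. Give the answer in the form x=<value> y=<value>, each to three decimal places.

eq1: (x + 42.806)² + (y − 44.617)² = 67.6641513988²
eq2: (x + 30.987)² + (y − 42.203)² = 67.0093769859²
eq3: (x − 1.568)² + (y + 44.506)² = 52.8843527829²
eq2−eq1, eq2−eq3 (x²,y² cancel):
  -23.638·x + 4.828·y = 993.562167
  65.110·x − 173.418·y = 935.457117
det = -23.638·-173.418 − 4.828·65.110 = 3784.903604
x = (993.562167·-173.418 − 4.828·935.457117) / 3784.903604 = -46.716633
y = (-23.638·935.457117 − 993.562167·65.110) / 3784.903604 = -22.934050

x=-46.717 y=-22.934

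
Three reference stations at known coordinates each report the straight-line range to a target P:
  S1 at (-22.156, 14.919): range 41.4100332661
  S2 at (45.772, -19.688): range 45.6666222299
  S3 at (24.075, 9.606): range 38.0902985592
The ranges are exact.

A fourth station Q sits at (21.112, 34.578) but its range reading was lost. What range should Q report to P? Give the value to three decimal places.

58.479

eq1: (x + 22.156)² + (y − 14.919)² = 41.4100332661²
eq2: (x − 45.772)² + (y + 19.688)² = 45.6666222299²
eq3: (x − 24.075)² + (y − 9.606)² = 38.0902985592²
eq3−eq2, eq3−eq1 (x²,y² cancel):
  43.394·x − 58.588·y = 1176.242925
  -92.462·x + 10.626·y = -222.335975
det = 43.394·10.626 − -58.588·-92.462 = -4956.059012
x = (1176.242925·10.626 − -58.588·-222.335975) / -4956.059012 = 0.106428
y = (43.394·-222.335975 − 1176.242925·-92.462) / -4956.059012 = -19.997689
|P − Q| = √((0.106428 − 21.112)² + (-19.997689 − 34.578)²) = 58.478542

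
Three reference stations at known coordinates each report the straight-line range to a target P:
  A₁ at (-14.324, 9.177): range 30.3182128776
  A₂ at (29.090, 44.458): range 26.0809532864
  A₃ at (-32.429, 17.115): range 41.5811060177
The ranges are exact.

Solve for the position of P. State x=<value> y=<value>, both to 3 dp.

eq1: (x + 14.324)² + (y − 9.177)² = 30.3182128776²
eq2: (x − 29.090)² + (y − 44.458)² = 26.0809532864²
eq3: (x + 32.429)² + (y − 17.115)² = 41.5811060177²
eq2−eq3, eq2−eq1 (x²,y² cancel):
  -123.038·x − 54.686·y = -2526.950851
  -86.828·x − 70.562·y = -2772.325467
det = -123.038·-70.562 − -54.686·-86.828 = 3933.531348
x = (-2526.950851·-70.562 − -54.686·-2772.325467) / 3933.531348 = 6.787620
y = (-123.038·-2772.325467 − -2526.950851·-86.828) / 3933.531348 = 30.936907

x=6.788 y=30.937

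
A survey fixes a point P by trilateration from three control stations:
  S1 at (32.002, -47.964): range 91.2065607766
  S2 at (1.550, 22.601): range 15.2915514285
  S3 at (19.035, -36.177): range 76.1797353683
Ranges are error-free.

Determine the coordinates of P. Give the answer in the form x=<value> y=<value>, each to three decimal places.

x=1.214 y=37.889

eq1: (x − 32.002)² + (y + 47.964)² = 91.2065607766²
eq2: (x − 1.550)² + (y − 22.601)² = 15.2915514285²
eq3: (x − 19.035)² + (y + 36.177)² = 76.1797353683²
eq1−eq2, eq1−eq3 (x²,y² cancel):
  -60.904·x + 141.130·y = 5273.339585
  -25.934·x + 23.574·y = 861.717902
det = -60.904·23.574 − 141.130·-25.934 = 2224.314524
x = (5273.339585·23.574 − 141.130·861.717902) / 2224.314524 = 1.213614
y = (-60.904·861.717902 − 5273.339585·-25.934) / 2224.314524 = 37.888851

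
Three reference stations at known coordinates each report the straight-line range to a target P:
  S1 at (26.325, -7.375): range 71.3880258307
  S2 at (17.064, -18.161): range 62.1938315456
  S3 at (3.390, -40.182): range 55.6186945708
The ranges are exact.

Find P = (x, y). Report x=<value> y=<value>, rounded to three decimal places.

eq1: (x − 26.325)² + (y + 7.375)² = 71.3880258307²
eq2: (x − 17.064)² + (y + 18.161)² = 62.1938315456²
eq3: (x − 3.390)² + (y + 40.182)² = 55.6186945708²
eq1−eq3, eq1−eq2 (x²,y² cancel):
  -45.870·x − 65.614·y = 2881.500020
  -18.522·x − 21.572·y = 1101.783317
det = -45.870·-21.572 − -65.614·-18.522 = -225.794868
x = (2881.500020·-21.572 − -65.614·1101.783317) / -225.794868 = -44.875653
y = (-45.870·1101.783317 − 2881.500020·-18.522) / -225.794868 = -12.543875

x=-44.876 y=-12.544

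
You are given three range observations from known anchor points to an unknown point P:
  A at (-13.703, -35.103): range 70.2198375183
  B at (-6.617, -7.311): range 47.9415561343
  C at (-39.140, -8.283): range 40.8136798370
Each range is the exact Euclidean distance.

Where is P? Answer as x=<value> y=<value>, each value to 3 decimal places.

x=-33.799 y=32.180

eq1: (x + 13.703)² + (y + 35.103)² = 70.2198375183²
eq2: (x + 6.617)² + (y + 7.311)² = 47.9415561343²
eq3: (x + 39.140)² + (y + 8.283)² = 40.8136798370²
eq3−eq1, eq3−eq2 (x²,y² cancel):
  50.874·x − 53.640·y = -3445.623990
  65.046·x + 1.944·y = -2135.948622
det = 50.874·1.944 − -53.640·65.046 = 3587.966496
x = (-3445.623990·1.944 − -53.640·-2135.948622) / 3587.966496 = -33.799250
y = (50.874·-2135.948622 − -3445.623990·65.046) / 3587.966496 = 32.179734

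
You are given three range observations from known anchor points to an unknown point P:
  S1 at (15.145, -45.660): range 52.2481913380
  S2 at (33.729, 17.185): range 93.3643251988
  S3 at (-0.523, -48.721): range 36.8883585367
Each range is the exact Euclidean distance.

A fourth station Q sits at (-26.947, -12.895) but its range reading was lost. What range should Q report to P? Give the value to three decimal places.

32.409

eq1: (x − 15.145)² + (y + 45.660)² = 52.2481913380²
eq2: (x − 33.729)² + (y − 17.185)² = 93.3643251988²
eq3: (x + 0.523)² + (y + 48.721)² = 36.8883585367²
eq2−eq1, eq2−eq3 (x²,y² cancel):
  -37.168·x − 125.690·y = 6868.260681
  -68.504·x − 131.812·y = 8297.185928
det = -37.168·-131.812 − -125.690·-68.504 = -3711.079344
x = (6868.260681·-131.812 − -125.690·8297.185928) / -3711.079344 = -37.065799
y = (-37.168·8297.185928 − 6868.260681·-68.504) / -3711.079344 = -43.683659
|P − Q| = √((-37.065799 − -26.947)² + (-43.683659 − -12.895)²) = 32.408820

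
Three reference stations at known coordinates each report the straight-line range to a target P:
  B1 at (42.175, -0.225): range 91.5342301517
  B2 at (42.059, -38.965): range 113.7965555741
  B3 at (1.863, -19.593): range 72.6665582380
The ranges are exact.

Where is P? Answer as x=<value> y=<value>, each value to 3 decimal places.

x=-40.218 y=39.649

eq1: (x − 42.175)² + (y + 0.225)² = 91.5342301517²
eq2: (x − 42.059)² + (y + 38.965)² = 113.7965555741²
eq3: (x − 1.863)² + (y + 19.593)² = 72.6665582380²
eq3−eq1, eq3−eq2 (x²,y² cancel):
  80.624·x + 38.736·y = -1706.661771
  80.392·x − 38.744·y = -4769.353086
det = 80.624·-38.744 − 38.736·80.392 = -6237.760768
x = (-1706.661771·-38.744 − 38.736·-4769.353086) / -6237.760768 = -40.217728
y = (80.624·-4769.353086 − -1706.661771·80.392) / -6237.760768 = 39.649223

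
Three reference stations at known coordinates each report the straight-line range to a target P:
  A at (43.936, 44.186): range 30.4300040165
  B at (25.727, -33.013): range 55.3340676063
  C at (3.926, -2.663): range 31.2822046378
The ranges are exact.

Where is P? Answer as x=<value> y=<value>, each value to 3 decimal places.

eq1: (x − 43.936)² + (y − 44.186)² = 30.4300040165²
eq2: (x − 25.727)² + (y + 33.013)² = 55.3340676063²
eq3: (x − 3.926)² + (y + 2.663)² = 31.2822046378²
eq2−eq1, eq2−eq3 (x²,y² cancel):
  36.418·x + 154.398·y = 4266.911887
  -43.602·x + 60.700·y = 354.051058
det = 36.418·60.700 − 154.398·-43.602 = 8942.634196
x = (4266.911887·60.700 − 154.398·354.051058) / 8942.634196 = 22.849730
y = (36.418·354.051058 − 4266.911887·-43.602) / 8942.634196 = 22.246211

x=22.850 y=22.246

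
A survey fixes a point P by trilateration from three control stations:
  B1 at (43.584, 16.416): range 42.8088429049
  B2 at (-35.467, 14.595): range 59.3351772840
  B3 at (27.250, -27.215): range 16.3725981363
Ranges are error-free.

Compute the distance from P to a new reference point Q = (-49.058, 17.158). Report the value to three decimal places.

72.473

eq1: (x − 43.584)² + (y − 16.416)² = 42.8088429049²
eq2: (x + 35.467)² + (y − 14.595)² = 59.3351772840²
eq3: (x − 27.250)² + (y + 27.215)² = 16.3725981363²
eq2−eq3, eq2−eq1 (x²,y² cancel):
  125.434·x − 83.620·y = 3264.897905
  158.102·x + 3.642·y = 2386.194230
det = 125.434·3.642 − -83.620·158.102 = 13677.319868
x = (3264.897905·3.642 − -83.620·2386.194230) / 13677.319868 = 15.458023
y = (125.434·2386.194230 − 3264.897905·158.102) / 13677.319868 = -15.856689
|P − Q| = √((15.458023 − -49.058)² + (-15.856689 − 17.158)²) = 72.472663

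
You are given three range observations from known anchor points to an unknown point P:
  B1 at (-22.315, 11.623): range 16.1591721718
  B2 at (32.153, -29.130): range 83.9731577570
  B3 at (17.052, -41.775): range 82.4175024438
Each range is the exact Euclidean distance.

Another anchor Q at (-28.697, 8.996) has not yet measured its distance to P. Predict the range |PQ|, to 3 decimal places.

eq1: (x + 22.315)² + (y − 11.623)² = 16.1591721718²
eq2: (x − 32.153)² + (y + 29.130)² = 83.9731577570²
eq3: (x − 17.052)² + (y + 41.775)² = 82.4175024438²
eq3−eq2, eq3−eq1 (x²,y² cancel):
  30.202·x + 25.290·y = -412.395535
  -78.734·x + 106.796·y = 5128.657889
det = 30.202·106.796 − 25.290·-78.734 = 5216.635652
x = (-412.395535·106.796 − 25.290·5128.657889) / 5216.635652 = -33.306131
y = (30.202·5128.657889 − -412.395535·-78.734) / 5216.635652 = 23.468416
|P − Q| = √((-33.306131 − -28.697)² + (23.468416 − 8.996)²) = 15.188644

15.189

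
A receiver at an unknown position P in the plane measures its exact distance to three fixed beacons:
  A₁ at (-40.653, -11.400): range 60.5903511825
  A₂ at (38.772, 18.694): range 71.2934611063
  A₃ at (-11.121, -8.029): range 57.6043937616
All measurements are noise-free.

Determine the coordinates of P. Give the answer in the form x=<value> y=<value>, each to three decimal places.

x=-26.443 y=47.500

eq1: (x + 40.653)² + (y + 11.400)² = 60.5903511825²
eq2: (x − 38.772)² + (y − 18.694)² = 71.2934611063²
eq3: (x + 11.121)² + (y + 8.029)² = 57.6043937616²
eq3−eq1, eq3−eq2 (x²,y² cancel):
  -59.064·x − 6.742·y = 1241.560451
  99.786·x + 53.446·y = -99.899278
det = -59.064·53.446 − -6.742·99.786 = -2483.977332
x = (1241.560451·53.446 − -6.742·-99.899278) / -2483.977332 = -26.442640
y = (-59.064·-99.899278 − 1241.560451·99.786) / -2483.977332 = 47.500393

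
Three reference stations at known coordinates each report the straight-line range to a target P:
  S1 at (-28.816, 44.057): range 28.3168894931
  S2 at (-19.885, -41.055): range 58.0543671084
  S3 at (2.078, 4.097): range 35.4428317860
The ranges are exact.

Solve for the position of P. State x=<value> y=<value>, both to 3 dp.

eq1: (x + 28.816)² + (y − 44.057)² = 28.3168894931²
eq2: (x + 19.885)² + (y + 41.055)² = 58.0543671084²
eq3: (x − 2.078)² + (y − 4.097)² = 35.4428317860²
eq1−eq3, eq1−eq2 (x²,y² cancel):
  61.788·x − 79.920·y = -3204.625706
  17.862·x − 170.224·y = -3258.918165
det = 61.788·-170.224 − -79.920·17.862 = -9090.269472
x = (-3204.625706·-170.224 − -79.920·-3258.918165) / -9090.269472 = -31.357868
y = (61.788·-3258.918165 − -3204.625706·17.862) / -9090.269472 = 15.854427

x=-31.358 y=15.854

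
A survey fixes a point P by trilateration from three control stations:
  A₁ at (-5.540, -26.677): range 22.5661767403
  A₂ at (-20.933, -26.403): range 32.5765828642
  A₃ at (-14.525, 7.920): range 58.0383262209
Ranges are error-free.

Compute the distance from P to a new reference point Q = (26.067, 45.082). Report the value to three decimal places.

94.584

eq1: (x + 5.540)² + (y + 26.677)² = 22.5661767403²
eq2: (x + 20.933)² + (y + 26.403)² = 32.5765828642²
eq3: (x + 14.525)² + (y − 7.920)² = 58.0383262209²
eq1−eq3, eq1−eq2 (x²,y² cancel):
  -17.970·x + 69.194·y = -3327.866882
  -30.786·x + 0.548·y = -159.046449
det = -17.970·0.548 − 69.194·-30.786 = 2120.358924
x = (-3327.866882·0.548 − 69.194·-159.046449) / 2120.358924 = 4.330111
y = (-17.970·-159.046449 − -3327.866882·-30.786) / 2120.358924 = -46.970182
|P − Q| = √((4.330111 − 26.067)² + (-46.970182 − 45.082)²) = 94.583807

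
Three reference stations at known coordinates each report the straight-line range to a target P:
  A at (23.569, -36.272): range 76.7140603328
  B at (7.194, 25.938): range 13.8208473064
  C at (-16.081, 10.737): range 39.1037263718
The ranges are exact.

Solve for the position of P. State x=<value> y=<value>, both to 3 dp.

eq1: (x − 23.569)² + (y + 36.272)² = 76.7140603328²
eq2: (x − 7.194)² + (y − 25.938)² = 13.8208473064²
eq3: (x + 16.081)² + (y − 10.737)² = 39.1037263718²
eq2−eq1, eq2−eq3 (x²,y² cancel):
  32.750·x − 124.420·y = -4547.408967
  -46.550·x − 30.402·y = -1688.737346
det = 32.750·-30.402 − -124.420·-46.550 = -6787.416500
x = (-4547.408967·-30.402 − -124.420·-1688.737346) / -6787.416500 = 10.587589
y = (32.750·-1688.737346 − -4547.408967·-46.550) / -6787.416500 = 39.335738

x=10.588 y=39.336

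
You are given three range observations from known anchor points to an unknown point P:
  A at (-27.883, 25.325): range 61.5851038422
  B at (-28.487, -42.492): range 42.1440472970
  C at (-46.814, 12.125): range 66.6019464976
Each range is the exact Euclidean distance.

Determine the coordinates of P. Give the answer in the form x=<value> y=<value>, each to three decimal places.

x=9.278 y=-23.785

eq1: (x + 27.883)² + (y − 25.325)² = 61.5851038422²
eq2: (x + 28.487)² + (y + 42.492)² = 42.1440472970²
eq3: (x + 46.814)² + (y − 12.125)² = 66.6019464976²
eq3−eq1, eq3−eq2 (x²,y² cancel):
  37.862·x + 26.400·y = -276.654645
  36.654·x − 109.234·y = 2938.211567
det = 37.862·-109.234 − 26.400·36.654 = -5103.483308
x = (-276.654645·-109.234 − 26.400·2938.211567) / -5103.483308 = 9.277721
y = (37.862·2938.211567 − -276.654645·36.654) / -5103.483308 = -23.785140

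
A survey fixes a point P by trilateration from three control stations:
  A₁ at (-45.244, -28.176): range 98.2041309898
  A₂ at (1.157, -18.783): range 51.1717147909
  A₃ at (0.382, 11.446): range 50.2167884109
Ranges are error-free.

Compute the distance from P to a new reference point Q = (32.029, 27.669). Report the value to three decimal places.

eq1: (x + 45.244)² + (y + 28.176)² = 98.2041309898²
eq2: (x − 1.157)² + (y + 18.783)² = 51.1717147909²
eq3: (x − 0.382)² + (y − 11.446)² = 50.2167884109²
eq2−eq3, eq2−eq1 (x²,y² cancel):
  -1.550·x + 60.458·y = -126.164342
  -92.802·x − 18.786·y = -4538.740175
det = -1.550·-18.786 − 60.458·-92.802 = 5639.741616
x = (-126.164342·-18.786 − 60.458·-4538.740175) / 5639.741616 = 49.075524
y = (-1.550·-4538.740175 − -126.164342·-92.802) / 5639.741616 = -0.828629
|P − Q| = √((49.075524 − 32.029)² + (-0.828629 − 27.669)²) = 33.206910

33.207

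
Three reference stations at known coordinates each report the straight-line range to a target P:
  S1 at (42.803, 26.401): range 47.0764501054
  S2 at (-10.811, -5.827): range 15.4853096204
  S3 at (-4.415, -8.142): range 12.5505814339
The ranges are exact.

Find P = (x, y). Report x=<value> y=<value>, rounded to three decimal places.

eq1: (x − 42.803)² + (y − 26.401)² = 47.0764501054²
eq2: (x + 10.811)² + (y + 5.827)² = 15.4853096204²
eq3: (x + 4.415)² + (y + 8.142)² = 12.5505814339²
eq3−eq2, eq3−eq1 (x²,y² cancel):
  -12.792·x + 4.630·y = -17.230459
  94.436·x + 69.086·y = 384.650161
det = -12.792·69.086 − 4.630·94.436 = -1320.986792
x = (-17.230459·69.086 − 4.630·384.650161) / -1320.986792 = 2.249314
y = (-12.792·384.650161 − -17.230459·94.436) / -1320.986792 = 2.493037

x=2.249 y=2.493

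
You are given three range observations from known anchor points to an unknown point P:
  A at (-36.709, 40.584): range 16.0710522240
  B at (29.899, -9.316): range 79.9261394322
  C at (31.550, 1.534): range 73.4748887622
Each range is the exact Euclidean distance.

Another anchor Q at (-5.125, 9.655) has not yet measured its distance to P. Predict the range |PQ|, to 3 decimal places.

eq1: (x + 36.709)² + (y − 40.584)² = 16.0710522240²
eq2: (x − 29.899)² + (y + 9.316)² = 79.9261394322²
eq3: (x − 31.550)² + (y − 1.534)² = 73.4748887622²
eq1−eq3, eq1−eq2 (x²,y² cancel):
  136.518·x − 78.100·y = -7137.136640
  133.216·x − 99.800·y = -8143.782725
det = 136.518·-99.800 − -78.100·133.216 = -3220.326800
x = (-7137.136640·-99.800 − -78.100·-8143.782725) / -3220.326800 = -23.679835
y = (136.518·-8143.782725 − -7137.136640·133.216) / -3220.326800 = 49.992484
|P − Q| = √((-23.679835 − -5.125)² + (49.992484 − 9.655)²) = 44.400388

44.400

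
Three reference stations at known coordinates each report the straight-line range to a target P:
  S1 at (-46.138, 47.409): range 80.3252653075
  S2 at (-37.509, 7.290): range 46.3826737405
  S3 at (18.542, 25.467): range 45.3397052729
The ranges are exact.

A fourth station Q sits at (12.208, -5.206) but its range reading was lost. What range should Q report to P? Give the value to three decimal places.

15.361

eq1: (x + 46.138)² + (y − 47.409)² = 80.3252653075²
eq2: (x + 37.509)² + (y − 7.290)² = 46.3826737405²
eq3: (x − 18.542)² + (y − 25.467)² = 45.3397052729²
eq1−eq2, eq1−eq3 (x²,y² cancel):
  17.258·x − 80.238·y = 1384.536679
  129.360·x − 43.884·y = 1012.504900
det = 17.258·-43.884 − -80.238·129.360 = 9622.237608
x = (1384.536679·-43.884 − -80.238·1012.504900) / 9622.237608 = 2.128648
y = (17.258·1012.504900 − 1384.536679·129.360) / 9622.237608 = -16.797533
|P − Q| = √((2.128648 − 12.208)² + (-16.797533 − -5.206)²) = 15.360891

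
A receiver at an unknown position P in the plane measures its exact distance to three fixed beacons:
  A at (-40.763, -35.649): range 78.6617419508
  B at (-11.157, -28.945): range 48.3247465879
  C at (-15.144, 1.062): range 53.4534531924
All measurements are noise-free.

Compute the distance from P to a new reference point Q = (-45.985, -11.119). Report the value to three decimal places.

eq1: (x + 40.763)² + (y + 35.649)² = 78.6617419508²
eq2: (x + 11.157)² + (y + 28.945)² = 48.3247465879²
eq3: (x + 15.144)² + (y − 1.062)² = 53.4534531924²
eq1−eq3, eq1−eq2 (x²,y² cancel):
  51.238·x + 73.422·y = 628.393199
  59.212·x + 13.408·y = 1882.206818
det = 51.238·13.408 − 73.422·59.212 = -3660.464360
x = (628.393199·13.408 − 73.422·1882.206818) / -3660.464360 = 35.451757
y = (51.238·1882.206818 − 628.393199·59.212) / -3660.464360 = -16.181579
|P − Q| = √((35.451757 − -45.985)² + (-16.181579 − -11.119)²) = 81.593965

81.594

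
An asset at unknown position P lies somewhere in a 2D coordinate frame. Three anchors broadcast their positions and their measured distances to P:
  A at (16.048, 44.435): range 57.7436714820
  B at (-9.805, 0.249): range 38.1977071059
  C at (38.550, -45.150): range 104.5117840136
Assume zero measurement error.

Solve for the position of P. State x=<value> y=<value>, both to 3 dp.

eq1: (x − 16.048)² + (y − 44.435)² = 57.7436714820²
eq2: (x + 9.805)² + (y − 0.249)² = 38.1977071059²
eq3: (x − 38.550)² + (y + 45.150)² = 104.5117840136²
eq1−eq2, eq1−eq3 (x²,y² cancel):
  -51.706·x − 88.372·y = -260.540735
  45.004·x − 179.170·y = -6295.763930
det = -51.706·-179.170 − -88.372·45.004 = 13241.257508
x = (-260.540735·-179.170 − -88.372·-6295.763930) / 13241.257508 = -38.492429
y = (-51.706·-6295.763930 − -260.540735·45.004) / 13241.257508 = 25.469948

x=-38.492 y=25.470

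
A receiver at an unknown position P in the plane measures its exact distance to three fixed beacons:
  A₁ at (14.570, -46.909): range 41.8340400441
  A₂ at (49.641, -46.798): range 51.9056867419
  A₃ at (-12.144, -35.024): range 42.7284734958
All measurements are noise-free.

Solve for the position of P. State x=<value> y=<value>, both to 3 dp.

eq1: (x − 14.570)² + (y + 46.909)² = 41.8340400441²
eq2: (x − 49.641)² + (y + 46.798)² = 51.9056867419²
eq3: (x + 12.144)² + (y + 35.024)² = 42.7284734958²
eq1−eq3, eq1−eq2 (x²,y² cancel):
  -53.428·x + 23.770·y = -1114.217410
  70.142·x + 0.222·y = 1297.429094
det = -53.428·0.222 − 23.770·70.142 = -1679.136356
x = (-1114.217410·0.222 − 23.770·1297.429094) / -1679.136356 = 18.513830
y = (-53.428·1297.429094 − -1114.217410·70.142) / -1679.136356 = -5.261274

x=18.514 y=-5.261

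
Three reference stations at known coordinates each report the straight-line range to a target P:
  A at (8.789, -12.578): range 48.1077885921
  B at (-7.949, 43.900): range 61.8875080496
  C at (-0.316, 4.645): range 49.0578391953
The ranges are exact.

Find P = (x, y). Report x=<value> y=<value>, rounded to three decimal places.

eq1: (x − 8.789)² + (y + 12.578)² = 48.1077885921²
eq2: (x + 7.949)² + (y − 43.900)² = 61.8875080496²
eq3: (x + 0.316)² + (y − 4.645)² = 49.0578391953²
eq3−eq1, eq3−eq2 (x²,y² cancel):
  18.210·x − 34.446·y = 306.088987
  -15.266·x + 78.510·y = 545.328654
det = 18.210·78.510 − -34.446·-15.266 = 903.814464
x = (306.088987·78.510 − -34.446·545.328654) / 903.814464 = 47.371932
y = (18.210·545.328654 − 306.088987·-15.266) / 903.814464 = 16.157287

x=47.372 y=16.157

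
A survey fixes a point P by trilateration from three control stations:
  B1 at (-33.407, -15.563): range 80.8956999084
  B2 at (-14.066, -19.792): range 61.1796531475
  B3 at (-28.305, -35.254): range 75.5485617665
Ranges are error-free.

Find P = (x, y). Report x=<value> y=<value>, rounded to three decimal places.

x=46.740 y=-26.545

eq1: (x + 33.407)² + (y + 15.563)² = 80.8956999084²
eq2: (x + 14.066)² + (y + 19.792)² = 61.1796531475²
eq3: (x + 28.305)² + (y + 35.254)² = 75.5485617665²
eq3−eq1, eq3−eq2 (x²,y² cancel):
  -10.204·x + 39.382·y = -1522.312002
  28.478·x + 30.924·y = 510.193305
det = -10.204·30.924 − 39.382·28.478 = -1437.069092
x = (-1522.312002·30.924 − 39.382·510.193305) / -1437.069092 = 46.739861
y = (-10.204·510.193305 − -1522.312002·28.478) / -1437.069092 = -26.544575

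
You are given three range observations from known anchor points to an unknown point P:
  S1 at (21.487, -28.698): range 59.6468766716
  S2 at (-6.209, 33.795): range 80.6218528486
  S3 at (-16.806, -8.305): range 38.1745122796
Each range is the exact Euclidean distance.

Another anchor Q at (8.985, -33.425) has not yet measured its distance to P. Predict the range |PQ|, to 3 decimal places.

46.496

eq1: (x − 21.487)² + (y + 28.698)² = 59.6468766716²
eq2: (x + 6.209)² + (y − 33.795)² = 80.6218528486²
eq3: (x + 16.806)² + (y + 8.305)² = 38.1745122796²
eq1−eq2, eq1−eq3 (x²,y² cancel):
  -55.392·x + 124.986·y = -3046.745927
  -76.586·x + 40.786·y = 1166.604797
det = -55.392·40.786 − 124.986·-76.586 = 7312.959684
x = (-3046.745927·40.786 − 124.986·1166.604797) / 7312.959684 = -36.930854
y = (-55.392·1166.604797 − -3046.745927·-76.586) / 7312.959684 = -40.743922
|P − Q| = √((-36.930854 − 8.985)² + (-40.743922 − -33.425)²) = 46.495508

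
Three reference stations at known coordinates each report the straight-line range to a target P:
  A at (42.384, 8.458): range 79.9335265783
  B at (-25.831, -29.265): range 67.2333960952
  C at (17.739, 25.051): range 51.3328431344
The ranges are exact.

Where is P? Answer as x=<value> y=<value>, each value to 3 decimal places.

x=-32.015 y=37.683

eq1: (x − 42.384)² + (y − 8.458)² = 79.9335265783²
eq2: (x + 25.831)² + (y + 29.265)² = 67.2333960952²
eq3: (x − 17.739)² + (y − 25.051)² = 51.3328431344²
eq1−eq3, eq1−eq2 (x²,y² cancel):
  -49.290·x + 33.186·y = 2828.591389
  -136.430·x − 75.446·y = 1524.778687
det = -49.290·-75.446 − 33.186·-136.430 = 8246.299320
x = (2828.591389·-75.446 − 33.186·1524.778687) / 8246.299320 = -32.015235
y = (-49.290·1524.778687 − 2828.591389·-136.430) / 8246.299320 = 37.683374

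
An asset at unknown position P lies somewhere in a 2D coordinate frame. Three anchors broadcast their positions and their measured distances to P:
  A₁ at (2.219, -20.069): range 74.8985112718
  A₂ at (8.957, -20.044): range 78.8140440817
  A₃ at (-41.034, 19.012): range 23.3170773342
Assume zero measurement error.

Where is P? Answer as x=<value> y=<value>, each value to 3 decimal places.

eq1: (x − 2.219)² + (y + 20.069)² = 74.8985112718²
eq2: (x − 8.957)² + (y + 20.044)² = 78.8140440817²
eq3: (x + 41.034)² + (y − 19.012)² = 23.3170773342²
eq1−eq2, eq1−eq3 (x²,y² cancel):
  13.476·x + 0.050·y = -527.565491
  -86.506·x + 78.162·y = 6703.657473
det = 13.476·78.162 − 0.050·-86.506 = 1057.636412
x = (-527.565491·78.162 − 0.050·6703.657473) / 1057.636412 = -39.305338
y = (13.476·6703.657473 − -527.565491·-86.506) / 1057.636412 = 42.264910

x=-39.305 y=42.265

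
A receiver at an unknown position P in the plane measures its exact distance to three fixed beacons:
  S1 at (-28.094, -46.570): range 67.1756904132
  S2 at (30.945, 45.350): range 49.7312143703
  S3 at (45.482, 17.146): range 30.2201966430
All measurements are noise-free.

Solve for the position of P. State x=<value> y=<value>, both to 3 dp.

eq1: (x + 28.094)² + (y + 46.570)² = 67.1756904132²
eq2: (x − 30.945)² + (y − 45.350)² = 49.7312143703²
eq3: (x − 45.482)² + (y − 17.146)² = 30.2201966430²
eq1−eq3, eq1−eq2 (x²,y² cancel):
  147.152·x + 127.432·y = 3003.873001
  118.078·x + 183.840·y = 2095.557489
det = 147.152·183.840 − 127.432·118.078 = 12005.507984
x = (3003.873001·183.840 − 127.432·2095.557489) / 12005.507984 = 23.755007
y = (147.152·2095.557489 − 3003.873001·118.078) / 12005.507984 = -3.858716

x=23.755 y=-3.859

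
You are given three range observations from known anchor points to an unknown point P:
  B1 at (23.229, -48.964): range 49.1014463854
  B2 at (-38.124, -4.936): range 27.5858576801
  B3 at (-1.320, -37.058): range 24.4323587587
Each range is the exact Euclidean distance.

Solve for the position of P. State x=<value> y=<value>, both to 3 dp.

x=-12.592 y=-15.381

eq1: (x − 23.229)² + (y + 48.964)² = 49.1014463854²
eq2: (x + 38.124)² + (y + 4.936)² = 27.5858576801²
eq3: (x + 1.320)² + (y + 37.058)² = 24.4323587587²
eq1−eq3, eq1−eq2 (x²,y² cancel):
  -49.098·x + 23.812·y = 251.989910
  -122.706·x + 88.056·y = 190.716228
det = -49.098·88.056 − 23.812·-122.706 = -1401.498216
x = (251.989910·88.056 − 23.812·190.716228) / -1401.498216 = -12.592159
y = (-49.098·190.716228 − 251.989910·-122.706) / -1401.498216 = -15.381317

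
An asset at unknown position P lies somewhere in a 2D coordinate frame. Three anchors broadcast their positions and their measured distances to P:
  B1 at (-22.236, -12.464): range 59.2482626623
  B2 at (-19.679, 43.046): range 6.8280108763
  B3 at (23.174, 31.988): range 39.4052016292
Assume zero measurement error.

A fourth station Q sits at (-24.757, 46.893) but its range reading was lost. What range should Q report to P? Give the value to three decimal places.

11.184

eq1: (x + 22.236)² + (y + 12.464)² = 59.2482626623²
eq2: (x + 19.679)² + (y − 43.046)² = 6.8280108763²
eq3: (x − 23.174)² + (y − 31.988)² = 39.4052016292²
eq2−eq1, eq2−eq3 (x²,y² cancel):
  -5.114·x − 111.020·y = -5054.165061
  85.706·x − 22.116·y = -2186.102920
det = -5.114·-22.116 − -111.020·85.706 = 9628.181344
x = (-5054.165061·-22.116 − -111.020·-2186.102920) / 9628.181344 = -13.597919
y = (-5.114·-2186.102920 − -5054.165061·85.706) / 9628.181344 = 46.151187
|P − Q| = √((-13.597919 − -24.757)² + (46.151187 − 46.893)²) = 11.183710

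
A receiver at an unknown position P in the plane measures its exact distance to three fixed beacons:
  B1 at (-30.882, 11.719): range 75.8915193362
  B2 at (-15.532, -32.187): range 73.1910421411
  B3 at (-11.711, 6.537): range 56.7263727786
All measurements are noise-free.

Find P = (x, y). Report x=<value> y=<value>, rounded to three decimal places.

eq1: (x + 30.882)² + (y − 11.719)² = 75.8915193362²
eq2: (x + 15.532)² + (y + 32.187)² = 73.1910421411²
eq3: (x + 11.711)² + (y − 6.537)² = 56.7263727786²
eq1−eq3, eq1−eq2 (x²,y² cancel):
  38.342·x − 10.364·y = 1630.488344
  30.700·x − 87.812·y = 588.807165
det = 38.342·-87.812 − -10.364·30.700 = -3048.712904
x = (1630.488344·-87.812 − -10.364·588.807165) / -3048.712904 = 44.961283
y = (38.342·588.807165 − 1630.488344·30.700) / -3048.712904 = 9.013623

x=44.961 y=9.014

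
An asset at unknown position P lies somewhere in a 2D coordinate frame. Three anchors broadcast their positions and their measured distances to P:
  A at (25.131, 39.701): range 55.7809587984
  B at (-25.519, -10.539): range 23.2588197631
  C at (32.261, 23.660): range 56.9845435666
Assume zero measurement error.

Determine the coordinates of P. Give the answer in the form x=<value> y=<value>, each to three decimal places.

x=-23.649 y=12.645

eq1: (x − 25.131)² + (y − 39.701)² = 55.7809587984²
eq2: (x + 25.519)² + (y + 10.539)² = 23.2588197631²
eq3: (x − 32.261)² + (y − 23.660)² = 56.9845435666²
eq1−eq2, eq1−eq3 (x²,y² cancel):
  -101.300·x − 100.480·y = 1125.095988
  14.260·x − 32.082·y = -742.891682
det = -101.300·-32.082 − -100.480·14.260 = 4682.751400
x = (1125.095988·-32.082 − -100.480·-742.891682) / 4682.751400 = -23.648722
y = (-101.300·-742.891682 − 1125.095988·14.260) / 4682.751400 = 12.644502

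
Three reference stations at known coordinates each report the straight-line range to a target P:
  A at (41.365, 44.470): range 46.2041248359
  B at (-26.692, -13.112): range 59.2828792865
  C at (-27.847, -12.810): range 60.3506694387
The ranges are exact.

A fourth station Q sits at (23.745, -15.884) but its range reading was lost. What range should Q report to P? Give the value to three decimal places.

17.017

eq1: (x − 41.365)² + (y − 44.470)² = 46.2041248359²
eq2: (x + 26.692)² + (y + 13.112)² = 59.2828792865²
eq3: (x + 27.847)² + (y + 12.810)² = 60.3506694387²
eq2−eq1, eq2−eq3 (x²,y² cancel):
  136.114·x + 115.164·y = 4183.895342
  -2.310·x + 0.604·y = -72.579424
det = 136.114·0.604 − 115.164·-2.310 = 348.241696
x = (4183.895342·0.604 − 115.164·-72.579424) / 348.241696 = 31.258777
y = (136.114·-72.579424 − 4183.895342·-2.310) / 348.241696 = -0.615313
|P − Q| = √((31.258777 − 23.745)² + (-0.615313 − -15.884)²) = 17.017334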